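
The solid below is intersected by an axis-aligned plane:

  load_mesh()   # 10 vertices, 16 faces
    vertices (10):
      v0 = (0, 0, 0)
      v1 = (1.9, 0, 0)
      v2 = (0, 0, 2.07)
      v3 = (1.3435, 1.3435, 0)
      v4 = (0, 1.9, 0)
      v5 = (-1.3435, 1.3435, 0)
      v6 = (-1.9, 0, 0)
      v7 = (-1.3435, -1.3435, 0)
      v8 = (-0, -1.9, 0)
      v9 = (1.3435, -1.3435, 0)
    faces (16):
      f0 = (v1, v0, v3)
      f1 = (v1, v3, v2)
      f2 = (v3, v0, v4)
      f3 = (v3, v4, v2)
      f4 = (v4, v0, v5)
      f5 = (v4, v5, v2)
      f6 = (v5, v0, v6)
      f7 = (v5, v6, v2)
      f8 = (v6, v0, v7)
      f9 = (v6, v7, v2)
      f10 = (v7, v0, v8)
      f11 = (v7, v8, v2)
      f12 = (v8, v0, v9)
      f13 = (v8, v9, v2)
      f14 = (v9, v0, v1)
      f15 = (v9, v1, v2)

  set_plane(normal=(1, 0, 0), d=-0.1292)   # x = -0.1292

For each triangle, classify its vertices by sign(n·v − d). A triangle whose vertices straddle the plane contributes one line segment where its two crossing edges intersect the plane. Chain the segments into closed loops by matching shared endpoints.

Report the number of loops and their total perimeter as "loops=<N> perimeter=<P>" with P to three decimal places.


loops=1 perimeter=9.056

Straddling triangles (8 of 16):
  (v4,v0,v5) [++-] → (-0.1292, 0.1292, 0)–(-0.1292, 1.84648, 0)  len=1.7173
  (v4,v5,v2) [+-+] → (-0.1292, 1.84648, 0)–(-0.1292, 0.1292, 1.87093)  len=2.5396
  (v5,v0,v6) [-+-] → (-0.1292, 0.1292, 0)–(-0.1292, 0, 0)  len=0.1292
  (v5,v6,v2) [--+] → (-0.1292, 0, 1.92924)–(-0.1292, 0.1292, 1.87093)  len=0.1417
  (v6,v0,v7) [-+-] → (-0.1292, 0, 0)–(-0.1292, -0.1292, 0)  len=0.1292
  (v6,v7,v2) [--+] → (-0.1292, -0.1292, 1.87093)–(-0.1292, 0, 1.92924)  len=0.1417
  (v7,v0,v8) [-++] → (-0.1292, -0.1292, 0)–(-0.1292, -1.84648, 0)  len=1.7173
  (v7,v8,v2) [-++] → (-0.1292, -1.84648, 0)–(-0.1292, -0.1292, 1.87093)  len=2.5396

Chained into 1 loop(s):
  loop 1: 8 segments, perimeter = 9.0556
Total perimeter = 9.056


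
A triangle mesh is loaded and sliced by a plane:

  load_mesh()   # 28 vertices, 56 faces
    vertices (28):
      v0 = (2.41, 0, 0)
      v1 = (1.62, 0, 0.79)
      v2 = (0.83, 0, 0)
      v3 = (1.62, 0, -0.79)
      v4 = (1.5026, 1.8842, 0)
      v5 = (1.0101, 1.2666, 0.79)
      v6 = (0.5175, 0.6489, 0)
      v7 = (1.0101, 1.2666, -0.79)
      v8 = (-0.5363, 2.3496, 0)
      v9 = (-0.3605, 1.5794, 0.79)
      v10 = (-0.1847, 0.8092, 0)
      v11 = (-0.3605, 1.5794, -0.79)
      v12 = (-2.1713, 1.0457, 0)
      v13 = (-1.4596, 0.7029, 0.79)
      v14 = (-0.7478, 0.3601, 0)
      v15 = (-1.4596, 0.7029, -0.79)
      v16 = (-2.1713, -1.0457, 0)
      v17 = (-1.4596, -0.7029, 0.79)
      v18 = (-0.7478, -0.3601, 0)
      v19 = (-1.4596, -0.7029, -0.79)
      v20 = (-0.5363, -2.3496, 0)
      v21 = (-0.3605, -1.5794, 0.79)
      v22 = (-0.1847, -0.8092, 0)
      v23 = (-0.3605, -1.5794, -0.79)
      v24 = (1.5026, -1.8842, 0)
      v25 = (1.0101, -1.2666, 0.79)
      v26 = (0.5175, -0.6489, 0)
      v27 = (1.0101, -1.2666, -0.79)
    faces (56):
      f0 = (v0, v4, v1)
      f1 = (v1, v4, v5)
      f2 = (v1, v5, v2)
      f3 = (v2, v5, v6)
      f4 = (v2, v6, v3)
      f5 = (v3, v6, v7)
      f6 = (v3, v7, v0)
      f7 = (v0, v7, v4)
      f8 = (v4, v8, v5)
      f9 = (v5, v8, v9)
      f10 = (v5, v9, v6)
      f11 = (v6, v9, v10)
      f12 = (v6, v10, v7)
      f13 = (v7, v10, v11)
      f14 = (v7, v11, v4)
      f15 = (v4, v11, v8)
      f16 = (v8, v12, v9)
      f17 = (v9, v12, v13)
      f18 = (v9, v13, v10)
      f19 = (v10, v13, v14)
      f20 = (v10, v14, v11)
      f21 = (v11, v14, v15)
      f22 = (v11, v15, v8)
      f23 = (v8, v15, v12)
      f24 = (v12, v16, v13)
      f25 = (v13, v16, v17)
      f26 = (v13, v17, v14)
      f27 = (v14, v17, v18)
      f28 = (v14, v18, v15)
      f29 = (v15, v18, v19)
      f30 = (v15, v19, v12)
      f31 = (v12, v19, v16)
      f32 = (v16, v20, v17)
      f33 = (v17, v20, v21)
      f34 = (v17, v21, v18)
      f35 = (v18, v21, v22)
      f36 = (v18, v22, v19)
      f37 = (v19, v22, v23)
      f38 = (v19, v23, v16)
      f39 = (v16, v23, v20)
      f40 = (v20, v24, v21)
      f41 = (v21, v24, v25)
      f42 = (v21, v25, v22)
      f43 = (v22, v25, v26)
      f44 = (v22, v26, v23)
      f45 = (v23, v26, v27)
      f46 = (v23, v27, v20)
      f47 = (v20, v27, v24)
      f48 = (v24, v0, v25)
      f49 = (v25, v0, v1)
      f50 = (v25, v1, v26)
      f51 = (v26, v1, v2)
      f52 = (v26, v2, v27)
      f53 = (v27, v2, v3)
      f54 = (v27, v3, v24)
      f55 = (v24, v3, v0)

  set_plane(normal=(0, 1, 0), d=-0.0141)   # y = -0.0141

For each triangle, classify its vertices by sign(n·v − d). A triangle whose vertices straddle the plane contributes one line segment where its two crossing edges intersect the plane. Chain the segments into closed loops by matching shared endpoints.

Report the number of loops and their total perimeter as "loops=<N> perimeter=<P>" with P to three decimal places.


loops=2 perimeter=8.722

Straddling triangles (16 of 56):
  (v12,v16,v13) [+-+] → (-2.1713, -0.0141, 0)–(-1.75143, -0.0141, 0.466067)  len=0.6273
  (v13,v16,v17) [+--] → (-1.75143, -0.0141, 0.466067)–(-1.4596, -0.0141, 0.79)  len=0.4360
  (v13,v17,v14) [+-+] → (-1.4596, -0.0141, 0.79)–(-0.99837, -0.0141, 0.278098)  len=0.6890
  (v14,v17,v18) [+--] → (-0.99837, -0.0141, 0.278098)–(-0.7478, -0.0141, 0)  len=0.3743
  (v14,v18,v15) [+-+] → (-0.7478, -0.0141, 0)–(-0.979487, -0.0141, -0.25714)  len=0.3461
  (v15,v18,v19) [+--] → (-0.979487, -0.0141, -0.25714)–(-1.4596, -0.0141, -0.79)  len=0.7173
  (v15,v19,v12) [+-+] → (-1.4596, -0.0141, -0.79)–(-1.73995, -0.0141, -0.478807)  len=0.4189
  (v12,v19,v16) [+--] → (-1.73995, -0.0141, -0.478807)–(-2.1713, -0.0141, 0)  len=0.6445
  (v24,v0,v25) [-+-] → (2.40321, -0.0141, 0)–(2.39442, -0.0141, 0.00879441)  len=0.0124
  (v25,v0,v1) [-++] → (2.39442, -0.0141, 0.00879441)–(1.61321, -0.0141, 0.79)  len=1.1048
  (v25,v1,v26) [-+-] → (1.61321, -0.0141, 0.79)–(1.59604, -0.0141, 0.772834)  len=0.0243
  (v26,v1,v2) [-++] → (1.59604, -0.0141, 0.772834)–(0.82321, -0.0141, 0)  len=1.0930
  (v26,v2,v27) [-+-] → (0.82321, -0.0141, 0)–(0.832005, -0.0141, -0.00879441)  len=0.0124
  (v27,v2,v3) [-++] → (0.832005, -0.0141, -0.00879441)–(1.61321, -0.0141, -0.79)  len=1.1048
  (v27,v3,v24) [-+-] → (1.61321, -0.0141, -0.79)–(1.61912, -0.0141, -0.784088)  len=0.0084
  (v24,v3,v0) [-++] → (1.61912, -0.0141, -0.784088)–(2.40321, -0.0141, 0)  len=1.1089

Chained into 2 loop(s):
  loop 1: 8 segments, perimeter = 4.2534
  loop 2: 8 segments, perimeter = 4.4689
Total perimeter = 8.722


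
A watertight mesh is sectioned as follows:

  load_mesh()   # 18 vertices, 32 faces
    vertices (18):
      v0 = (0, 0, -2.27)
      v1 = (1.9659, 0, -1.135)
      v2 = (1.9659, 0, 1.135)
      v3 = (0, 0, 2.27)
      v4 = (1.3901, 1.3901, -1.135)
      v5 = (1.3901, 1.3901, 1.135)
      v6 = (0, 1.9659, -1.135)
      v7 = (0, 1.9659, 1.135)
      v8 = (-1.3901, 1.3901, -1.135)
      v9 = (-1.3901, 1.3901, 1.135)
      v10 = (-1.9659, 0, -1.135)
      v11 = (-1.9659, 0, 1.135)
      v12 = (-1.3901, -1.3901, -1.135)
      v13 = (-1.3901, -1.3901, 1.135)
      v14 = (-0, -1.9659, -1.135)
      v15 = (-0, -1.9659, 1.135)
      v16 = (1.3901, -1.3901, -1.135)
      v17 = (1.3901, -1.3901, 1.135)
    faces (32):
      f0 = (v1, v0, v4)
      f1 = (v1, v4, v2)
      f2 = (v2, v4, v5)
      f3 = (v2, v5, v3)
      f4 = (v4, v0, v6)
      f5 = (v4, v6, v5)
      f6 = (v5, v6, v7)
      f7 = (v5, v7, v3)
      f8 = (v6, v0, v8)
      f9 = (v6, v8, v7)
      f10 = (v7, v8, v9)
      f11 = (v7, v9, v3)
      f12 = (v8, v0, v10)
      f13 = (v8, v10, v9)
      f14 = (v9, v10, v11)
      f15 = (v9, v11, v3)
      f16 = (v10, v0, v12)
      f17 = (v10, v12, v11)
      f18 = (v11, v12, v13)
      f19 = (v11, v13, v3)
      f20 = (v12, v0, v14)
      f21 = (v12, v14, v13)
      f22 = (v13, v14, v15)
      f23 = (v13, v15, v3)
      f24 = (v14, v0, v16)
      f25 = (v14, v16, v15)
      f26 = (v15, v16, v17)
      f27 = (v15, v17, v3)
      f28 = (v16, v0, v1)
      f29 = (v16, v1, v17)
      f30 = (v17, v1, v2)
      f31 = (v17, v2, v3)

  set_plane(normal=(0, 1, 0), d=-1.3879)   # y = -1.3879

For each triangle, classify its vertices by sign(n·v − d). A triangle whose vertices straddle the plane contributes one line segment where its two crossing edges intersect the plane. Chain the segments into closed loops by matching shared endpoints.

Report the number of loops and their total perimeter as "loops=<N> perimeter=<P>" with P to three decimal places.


Straddling triangles (12 of 32):
  (v10,v0,v12) [++-] → (-1.3879, -1.3879, -1.1368)–(-1.39101, -1.3879, -1.135)  len=0.0036
  (v10,v12,v11) [+-+] → (-1.39101, -1.3879, -1.135)–(-1.39101, -1.3879, -1.13141)  len=0.0036
  (v11,v12,v13) [+--] → (-1.39101, -1.3879, -1.13141)–(-1.39101, -1.3879, 1.135)  len=2.2664
  (v11,v13,v3) [+-+] → (-1.39101, -1.3879, 1.135)–(-1.3879, -1.3879, 1.1368)  len=0.0036
  (v12,v0,v14) [-+-] → (-1.3879, -1.3879, -1.1368)–(0, -1.3879, -1.4687)  len=1.4270
  (v13,v15,v3) [--+] → (0, -1.3879, 1.4687)–(-1.3879, -1.3879, 1.1368)  len=1.4270
  (v14,v0,v16) [-+-] → (0, -1.3879, -1.4687)–(1.3879, -1.3879, -1.1368)  len=1.4270
  (v15,v17,v3) [--+] → (1.3879, -1.3879, 1.1368)–(0, -1.3879, 1.4687)  len=1.4270
  (v16,v0,v1) [-++] → (1.3879, -1.3879, -1.1368)–(1.39101, -1.3879, -1.135)  len=0.0036
  (v16,v1,v17) [-+-] → (1.39101, -1.3879, -1.135)–(1.39101, -1.3879, 1.13141)  len=2.2664
  (v17,v1,v2) [-++] → (1.39101, -1.3879, 1.13141)–(1.39101, -1.3879, 1.135)  len=0.0036
  (v17,v2,v3) [-++] → (1.39101, -1.3879, 1.135)–(1.3879, -1.3879, 1.1368)  len=0.0036

Chained into 1 loop(s):
  loop 1: 12 segments, perimeter = 10.2625
Total perimeter = 10.263

loops=1 perimeter=10.263


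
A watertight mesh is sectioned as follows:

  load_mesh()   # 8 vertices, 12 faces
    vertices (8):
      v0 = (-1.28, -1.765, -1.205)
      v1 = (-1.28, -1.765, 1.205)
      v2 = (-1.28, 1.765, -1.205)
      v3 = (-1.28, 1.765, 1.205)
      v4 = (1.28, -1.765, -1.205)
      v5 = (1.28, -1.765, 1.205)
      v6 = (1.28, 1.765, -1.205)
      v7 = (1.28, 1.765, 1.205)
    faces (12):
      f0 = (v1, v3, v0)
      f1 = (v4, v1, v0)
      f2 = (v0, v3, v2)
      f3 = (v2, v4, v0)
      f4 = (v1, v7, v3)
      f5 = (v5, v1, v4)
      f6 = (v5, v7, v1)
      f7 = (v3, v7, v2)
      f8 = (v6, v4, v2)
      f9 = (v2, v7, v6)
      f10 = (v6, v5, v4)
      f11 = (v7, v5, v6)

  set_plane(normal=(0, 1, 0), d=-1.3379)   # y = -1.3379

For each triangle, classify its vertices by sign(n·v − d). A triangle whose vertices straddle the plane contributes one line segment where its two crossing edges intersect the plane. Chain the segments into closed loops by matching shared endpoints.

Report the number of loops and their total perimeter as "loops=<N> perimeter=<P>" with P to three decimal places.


loops=1 perimeter=9.940

Straddling triangles (8 of 12):
  (v1,v3,v0) [-+-] → (-1.28, -1.3379, 1.205)–(-1.28, -1.3379, -0.91341)  len=2.1184
  (v0,v3,v2) [-++] → (-1.28, -1.3379, -0.91341)–(-1.28, -1.3379, -1.205)  len=0.2916
  (v2,v4,v0) [+--] → (0.970262, -1.3379, -1.205)–(-1.28, -1.3379, -1.205)  len=2.2503
  (v1,v7,v3) [-++] → (-0.970262, -1.3379, 1.205)–(-1.28, -1.3379, 1.205)  len=0.3097
  (v5,v7,v1) [-+-] → (1.28, -1.3379, 1.205)–(-0.970262, -1.3379, 1.205)  len=2.2503
  (v6,v4,v2) [+-+] → (1.28, -1.3379, -1.205)–(0.970262, -1.3379, -1.205)  len=0.3097
  (v6,v5,v4) [+--] → (1.28, -1.3379, 0.91341)–(1.28, -1.3379, -1.205)  len=2.1184
  (v7,v5,v6) [+-+] → (1.28, -1.3379, 1.205)–(1.28, -1.3379, 0.91341)  len=0.2916

Chained into 1 loop(s):
  loop 1: 8 segments, perimeter = 9.9400
Total perimeter = 9.940


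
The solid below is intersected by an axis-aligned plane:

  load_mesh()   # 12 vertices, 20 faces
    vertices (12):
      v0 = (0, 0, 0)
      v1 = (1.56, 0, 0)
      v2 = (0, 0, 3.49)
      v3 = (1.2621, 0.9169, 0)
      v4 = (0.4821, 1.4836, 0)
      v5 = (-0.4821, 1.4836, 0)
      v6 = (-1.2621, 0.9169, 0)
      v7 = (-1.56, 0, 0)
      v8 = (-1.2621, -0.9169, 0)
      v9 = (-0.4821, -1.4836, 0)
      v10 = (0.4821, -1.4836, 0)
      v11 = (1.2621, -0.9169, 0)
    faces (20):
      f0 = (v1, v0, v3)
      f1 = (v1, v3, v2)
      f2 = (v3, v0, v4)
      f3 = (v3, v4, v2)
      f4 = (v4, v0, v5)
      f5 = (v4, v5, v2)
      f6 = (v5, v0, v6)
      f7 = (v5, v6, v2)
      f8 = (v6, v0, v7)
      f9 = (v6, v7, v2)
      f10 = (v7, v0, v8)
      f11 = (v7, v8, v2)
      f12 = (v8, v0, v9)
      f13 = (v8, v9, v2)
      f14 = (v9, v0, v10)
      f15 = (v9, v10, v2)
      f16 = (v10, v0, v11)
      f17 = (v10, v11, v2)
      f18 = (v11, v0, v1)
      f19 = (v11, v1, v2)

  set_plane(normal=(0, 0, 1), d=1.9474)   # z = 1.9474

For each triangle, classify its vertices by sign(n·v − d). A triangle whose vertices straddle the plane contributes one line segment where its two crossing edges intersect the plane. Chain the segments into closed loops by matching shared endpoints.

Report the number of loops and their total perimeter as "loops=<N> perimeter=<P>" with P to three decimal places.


Straddling triangles (10 of 20):
  (v1,v3,v2) [--+] → (0.557855, 0.405275, 1.9474)–(0.689529, 0, 1.9474)  len=0.4261
  (v3,v4,v2) [--+] → (0.213091, 0.65576, 1.9474)–(0.557855, 0.405275, 1.9474)  len=0.4262
  (v4,v5,v2) [--+] → (-0.213091, 0.65576, 1.9474)–(0.213091, 0.65576, 1.9474)  len=0.4262
  (v5,v6,v2) [--+] → (-0.557855, 0.405275, 1.9474)–(-0.213091, 0.65576, 1.9474)  len=0.4262
  (v6,v7,v2) [--+] → (-0.689529, 0, 1.9474)–(-0.557855, 0.405275, 1.9474)  len=0.4261
  (v7,v8,v2) [--+] → (-0.557855, -0.405275, 1.9474)–(-0.689529, 0, 1.9474)  len=0.4261
  (v8,v9,v2) [--+] → (-0.213091, -0.65576, 1.9474)–(-0.557855, -0.405275, 1.9474)  len=0.4262
  (v9,v10,v2) [--+] → (0.213091, -0.65576, 1.9474)–(-0.213091, -0.65576, 1.9474)  len=0.4262
  (v10,v11,v2) [--+] → (0.557855, -0.405275, 1.9474)–(0.213091, -0.65576, 1.9474)  len=0.4262
  (v11,v1,v2) [--+] → (0.689529, 0, 1.9474)–(0.557855, -0.405275, 1.9474)  len=0.4261

Chained into 1 loop(s):
  loop 1: 10 segments, perimeter = 4.2615
Total perimeter = 4.261

loops=1 perimeter=4.261


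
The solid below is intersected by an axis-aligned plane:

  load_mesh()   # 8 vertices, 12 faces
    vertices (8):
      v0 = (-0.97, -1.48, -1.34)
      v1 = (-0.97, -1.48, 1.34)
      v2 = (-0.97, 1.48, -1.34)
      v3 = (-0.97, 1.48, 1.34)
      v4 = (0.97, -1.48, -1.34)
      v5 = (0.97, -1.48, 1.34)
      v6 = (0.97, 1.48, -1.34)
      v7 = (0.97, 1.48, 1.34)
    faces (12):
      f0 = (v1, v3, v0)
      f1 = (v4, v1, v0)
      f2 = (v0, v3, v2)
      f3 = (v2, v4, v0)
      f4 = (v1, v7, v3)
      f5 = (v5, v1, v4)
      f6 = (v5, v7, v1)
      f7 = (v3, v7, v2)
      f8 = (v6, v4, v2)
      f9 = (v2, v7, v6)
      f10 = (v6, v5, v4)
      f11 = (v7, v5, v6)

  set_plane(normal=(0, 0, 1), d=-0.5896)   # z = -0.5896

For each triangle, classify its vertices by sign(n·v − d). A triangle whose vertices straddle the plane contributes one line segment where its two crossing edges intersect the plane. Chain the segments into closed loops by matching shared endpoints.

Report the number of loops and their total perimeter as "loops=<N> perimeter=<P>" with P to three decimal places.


loops=1 perimeter=9.800

Straddling triangles (8 of 12):
  (v1,v3,v0) [++-] → (-0.97, -0.6512, -0.5896)–(-0.97, -1.48, -0.5896)  len=0.8288
  (v4,v1,v0) [-+-] → (0.4268, -1.48, -0.5896)–(-0.97, -1.48, -0.5896)  len=1.3968
  (v0,v3,v2) [-+-] → (-0.97, -0.6512, -0.5896)–(-0.97, 1.48, -0.5896)  len=2.1312
  (v5,v1,v4) [++-] → (0.4268, -1.48, -0.5896)–(0.97, -1.48, -0.5896)  len=0.5432
  (v3,v7,v2) [++-] → (-0.4268, 1.48, -0.5896)–(-0.97, 1.48, -0.5896)  len=0.5432
  (v2,v7,v6) [-+-] → (-0.4268, 1.48, -0.5896)–(0.97, 1.48, -0.5896)  len=1.3968
  (v6,v5,v4) [-+-] → (0.97, 0.6512, -0.5896)–(0.97, -1.48, -0.5896)  len=2.1312
  (v7,v5,v6) [++-] → (0.97, 0.6512, -0.5896)–(0.97, 1.48, -0.5896)  len=0.8288

Chained into 1 loop(s):
  loop 1: 8 segments, perimeter = 9.8000
Total perimeter = 9.800


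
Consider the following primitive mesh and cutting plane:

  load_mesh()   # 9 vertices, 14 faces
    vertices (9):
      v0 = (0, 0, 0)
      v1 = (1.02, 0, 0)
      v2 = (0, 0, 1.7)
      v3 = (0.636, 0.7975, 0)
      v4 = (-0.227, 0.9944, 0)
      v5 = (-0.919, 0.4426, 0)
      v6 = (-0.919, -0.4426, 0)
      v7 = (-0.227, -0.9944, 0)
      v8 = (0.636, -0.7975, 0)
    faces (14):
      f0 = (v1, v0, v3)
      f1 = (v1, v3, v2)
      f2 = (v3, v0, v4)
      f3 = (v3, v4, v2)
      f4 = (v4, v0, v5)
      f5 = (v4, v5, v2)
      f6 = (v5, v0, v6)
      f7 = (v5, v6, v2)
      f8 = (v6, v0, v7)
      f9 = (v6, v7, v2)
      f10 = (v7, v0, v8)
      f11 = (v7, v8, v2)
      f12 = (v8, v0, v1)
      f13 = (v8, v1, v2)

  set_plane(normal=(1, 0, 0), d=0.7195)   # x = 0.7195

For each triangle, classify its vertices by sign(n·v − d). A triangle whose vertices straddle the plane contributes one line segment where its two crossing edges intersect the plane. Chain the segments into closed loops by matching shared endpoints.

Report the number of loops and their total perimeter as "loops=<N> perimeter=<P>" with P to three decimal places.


loops=1 perimeter=2.849

Straddling triangles (4 of 14):
  (v1,v0,v3) [+--] → (0.7195, 0, 0)–(0.7195, 0.624085, 0)  len=0.6241
  (v1,v3,v2) [+--] → (0.7195, 0.624085, 0)–(0.7195, 0, 0.500833)  len=0.8002
  (v8,v0,v1) [--+] → (0.7195, 0, 0)–(0.7195, -0.624085, 0)  len=0.6241
  (v8,v1,v2) [-+-] → (0.7195, -0.624085, 0)–(0.7195, 0, 0.500833)  len=0.8002

Chained into 1 loop(s):
  loop 1: 4 segments, perimeter = 2.8486
Total perimeter = 2.849


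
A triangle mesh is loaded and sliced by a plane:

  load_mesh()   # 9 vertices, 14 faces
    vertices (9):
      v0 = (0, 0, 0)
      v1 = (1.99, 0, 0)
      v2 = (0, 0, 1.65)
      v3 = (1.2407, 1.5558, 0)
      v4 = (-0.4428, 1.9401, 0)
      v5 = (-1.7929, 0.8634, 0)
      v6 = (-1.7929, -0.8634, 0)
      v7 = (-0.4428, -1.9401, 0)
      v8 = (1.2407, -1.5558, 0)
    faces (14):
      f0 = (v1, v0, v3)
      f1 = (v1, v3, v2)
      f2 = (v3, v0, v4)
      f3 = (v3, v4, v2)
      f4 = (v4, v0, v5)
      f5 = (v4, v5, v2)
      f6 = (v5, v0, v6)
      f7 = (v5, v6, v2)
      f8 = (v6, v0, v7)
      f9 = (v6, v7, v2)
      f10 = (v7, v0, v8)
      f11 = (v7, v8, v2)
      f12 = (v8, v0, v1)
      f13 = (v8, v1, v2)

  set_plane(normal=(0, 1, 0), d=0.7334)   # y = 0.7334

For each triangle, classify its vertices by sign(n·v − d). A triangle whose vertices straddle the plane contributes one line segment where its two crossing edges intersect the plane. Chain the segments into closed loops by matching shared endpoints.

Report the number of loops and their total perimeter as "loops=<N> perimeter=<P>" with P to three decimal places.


loops=1 perimeter=7.494

Straddling triangles (8 of 14):
  (v1,v0,v3) [--+] → (0.584863, 0.7334, 0)–(1.63678, 0.7334, 0)  len=1.0519
  (v1,v3,v2) [-+-] → (1.63678, 0.7334, 0)–(0.584863, 0.7334, 0.872194)  len=1.3665
  (v3,v0,v4) [+-+] → (0.584863, 0.7334, 0)–(-0.167388, 0.7334, 0)  len=0.7523
  (v3,v4,v2) [++-] → (-0.167388, 0.7334, 1.02626)–(0.584863, 0.7334, 0.872194)  len=0.7679
  (v4,v0,v5) [+-+] → (-0.167388, 0.7334, 0)–(-1.52295, 0.7334, 0)  len=1.3556
  (v4,v5,v2) [++-] → (-1.52295, 0.7334, 0.248436)–(-0.167388, 0.7334, 1.02626)  len=1.5629
  (v5,v0,v6) [+--] → (-1.52295, 0.7334, 0)–(-1.7929, 0.7334, 0)  len=0.2700
  (v5,v6,v2) [+--] → (-1.7929, 0.7334, 0)–(-1.52295, 0.7334, 0.248436)  len=0.3669

Chained into 1 loop(s):
  loop 1: 8 segments, perimeter = 7.4938
Total perimeter = 7.494


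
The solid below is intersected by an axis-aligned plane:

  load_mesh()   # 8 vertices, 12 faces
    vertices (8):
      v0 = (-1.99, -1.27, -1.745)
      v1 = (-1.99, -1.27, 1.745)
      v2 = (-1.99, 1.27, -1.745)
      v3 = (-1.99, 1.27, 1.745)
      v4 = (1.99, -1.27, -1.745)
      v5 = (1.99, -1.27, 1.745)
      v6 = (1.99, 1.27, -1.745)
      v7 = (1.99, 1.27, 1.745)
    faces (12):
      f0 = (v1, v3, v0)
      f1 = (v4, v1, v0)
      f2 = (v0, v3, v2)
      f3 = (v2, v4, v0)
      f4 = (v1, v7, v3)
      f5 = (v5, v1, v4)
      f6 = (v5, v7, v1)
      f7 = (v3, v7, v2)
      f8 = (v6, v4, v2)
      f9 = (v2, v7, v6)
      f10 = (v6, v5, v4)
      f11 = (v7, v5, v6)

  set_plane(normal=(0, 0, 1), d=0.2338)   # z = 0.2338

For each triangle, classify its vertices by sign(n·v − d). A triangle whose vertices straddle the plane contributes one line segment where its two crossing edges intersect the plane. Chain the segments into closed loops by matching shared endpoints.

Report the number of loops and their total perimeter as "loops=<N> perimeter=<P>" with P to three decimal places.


loops=1 perimeter=13.040

Straddling triangles (8 of 12):
  (v1,v3,v0) [++-] → (-1.99, 0.170158, 0.2338)–(-1.99, -1.27, 0.2338)  len=1.4402
  (v4,v1,v0) [-+-] → (-0.266626, -1.27, 0.2338)–(-1.99, -1.27, 0.2338)  len=1.7234
  (v0,v3,v2) [-+-] → (-1.99, 0.170158, 0.2338)–(-1.99, 1.27, 0.2338)  len=1.0998
  (v5,v1,v4) [++-] → (-0.266626, -1.27, 0.2338)–(1.99, -1.27, 0.2338)  len=2.2566
  (v3,v7,v2) [++-] → (0.266626, 1.27, 0.2338)–(-1.99, 1.27, 0.2338)  len=2.2566
  (v2,v7,v6) [-+-] → (0.266626, 1.27, 0.2338)–(1.99, 1.27, 0.2338)  len=1.7234
  (v6,v5,v4) [-+-] → (1.99, -0.170158, 0.2338)–(1.99, -1.27, 0.2338)  len=1.0998
  (v7,v5,v6) [++-] → (1.99, -0.170158, 0.2338)–(1.99, 1.27, 0.2338)  len=1.4402

Chained into 1 loop(s):
  loop 1: 8 segments, perimeter = 13.0400
Total perimeter = 13.040


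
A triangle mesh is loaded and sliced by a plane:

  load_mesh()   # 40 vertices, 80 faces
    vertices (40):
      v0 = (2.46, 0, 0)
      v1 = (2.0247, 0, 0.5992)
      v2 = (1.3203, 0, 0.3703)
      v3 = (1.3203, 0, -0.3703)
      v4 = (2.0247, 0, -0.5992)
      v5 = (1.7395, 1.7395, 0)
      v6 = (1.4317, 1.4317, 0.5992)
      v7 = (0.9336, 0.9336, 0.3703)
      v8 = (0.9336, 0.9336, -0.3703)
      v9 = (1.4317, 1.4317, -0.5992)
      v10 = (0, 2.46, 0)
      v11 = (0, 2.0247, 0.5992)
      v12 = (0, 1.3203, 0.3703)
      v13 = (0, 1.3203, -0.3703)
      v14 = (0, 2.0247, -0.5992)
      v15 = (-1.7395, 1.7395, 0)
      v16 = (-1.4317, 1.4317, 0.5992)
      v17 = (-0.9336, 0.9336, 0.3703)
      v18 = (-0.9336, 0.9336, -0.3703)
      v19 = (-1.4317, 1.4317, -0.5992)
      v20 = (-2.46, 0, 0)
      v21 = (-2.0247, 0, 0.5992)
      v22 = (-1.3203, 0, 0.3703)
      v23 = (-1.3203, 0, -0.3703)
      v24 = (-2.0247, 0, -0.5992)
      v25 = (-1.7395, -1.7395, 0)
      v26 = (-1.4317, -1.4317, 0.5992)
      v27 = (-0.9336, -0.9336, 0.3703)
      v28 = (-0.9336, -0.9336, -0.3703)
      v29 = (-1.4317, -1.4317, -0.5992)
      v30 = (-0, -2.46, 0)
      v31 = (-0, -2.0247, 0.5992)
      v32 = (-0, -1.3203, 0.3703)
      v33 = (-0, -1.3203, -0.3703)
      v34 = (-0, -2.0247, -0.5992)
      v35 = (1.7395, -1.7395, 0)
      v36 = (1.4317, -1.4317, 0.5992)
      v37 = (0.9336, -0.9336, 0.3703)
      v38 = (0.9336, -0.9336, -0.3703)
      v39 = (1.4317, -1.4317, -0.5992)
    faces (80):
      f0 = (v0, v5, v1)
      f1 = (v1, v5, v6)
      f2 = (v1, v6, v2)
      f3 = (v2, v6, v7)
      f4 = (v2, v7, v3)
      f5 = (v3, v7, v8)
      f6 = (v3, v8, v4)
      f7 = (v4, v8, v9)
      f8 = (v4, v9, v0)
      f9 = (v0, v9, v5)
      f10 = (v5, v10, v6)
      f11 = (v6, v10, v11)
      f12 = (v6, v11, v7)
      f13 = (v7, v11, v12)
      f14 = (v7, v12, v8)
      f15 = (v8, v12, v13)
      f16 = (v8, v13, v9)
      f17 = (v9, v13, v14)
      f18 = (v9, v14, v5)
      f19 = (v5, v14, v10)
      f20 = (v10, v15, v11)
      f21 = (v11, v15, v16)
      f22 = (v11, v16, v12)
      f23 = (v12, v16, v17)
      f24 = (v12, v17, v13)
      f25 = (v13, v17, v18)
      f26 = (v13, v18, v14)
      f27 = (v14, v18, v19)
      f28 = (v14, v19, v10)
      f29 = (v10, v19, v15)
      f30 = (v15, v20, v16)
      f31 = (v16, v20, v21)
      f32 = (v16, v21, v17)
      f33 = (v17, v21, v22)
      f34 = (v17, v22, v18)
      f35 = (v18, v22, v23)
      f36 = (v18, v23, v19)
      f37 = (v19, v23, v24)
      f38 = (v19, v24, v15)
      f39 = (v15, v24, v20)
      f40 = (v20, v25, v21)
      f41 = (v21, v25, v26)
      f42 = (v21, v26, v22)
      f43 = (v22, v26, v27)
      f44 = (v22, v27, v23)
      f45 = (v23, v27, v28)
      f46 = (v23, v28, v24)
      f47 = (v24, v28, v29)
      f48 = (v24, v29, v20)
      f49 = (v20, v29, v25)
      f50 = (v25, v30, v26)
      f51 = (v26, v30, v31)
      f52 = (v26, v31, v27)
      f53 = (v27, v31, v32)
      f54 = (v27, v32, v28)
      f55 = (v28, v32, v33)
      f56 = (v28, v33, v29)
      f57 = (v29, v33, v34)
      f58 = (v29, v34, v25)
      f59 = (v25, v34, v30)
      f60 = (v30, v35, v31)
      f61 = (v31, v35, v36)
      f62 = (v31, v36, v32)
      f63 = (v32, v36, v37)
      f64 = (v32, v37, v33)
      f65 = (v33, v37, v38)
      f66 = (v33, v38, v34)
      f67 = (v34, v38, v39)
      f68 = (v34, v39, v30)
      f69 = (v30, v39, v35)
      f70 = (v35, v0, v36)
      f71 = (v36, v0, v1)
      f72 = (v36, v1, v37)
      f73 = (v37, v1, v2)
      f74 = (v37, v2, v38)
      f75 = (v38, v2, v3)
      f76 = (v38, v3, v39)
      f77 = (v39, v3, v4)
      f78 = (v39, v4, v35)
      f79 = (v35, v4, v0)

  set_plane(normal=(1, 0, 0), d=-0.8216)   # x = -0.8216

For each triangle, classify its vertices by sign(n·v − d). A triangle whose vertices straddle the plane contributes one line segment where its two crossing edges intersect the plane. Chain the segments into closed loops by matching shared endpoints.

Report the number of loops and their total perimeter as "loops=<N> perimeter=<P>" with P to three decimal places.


Straddling triangles (20 of 80):
  (v10,v15,v11) [+-+] → (-0.8216, 2.11969, 0)–(-0.8216, 1.88999, 0.316186)  len=0.3908
  (v11,v15,v16) [+--] → (-0.8216, 1.88999, 0.316186)–(-0.8216, 1.6844, 0.5992)  len=0.3498
  (v11,v16,v12) [+-+] → (-0.8216, 1.6844, 0.5992)–(-0.8216, 1.38423, 0.501657)  len=0.3156
  (v12,v16,v17) [+--] → (-0.8216, 1.38423, 0.501657)–(-0.8216, 0.979991, 0.3703)  len=0.4250
  (v12,v17,v13) [+-+] → (-0.8216, 0.979991, 0.3703)–(-0.8216, 0.979991, 0.281453)  len=0.0888
  (v13,v17,v18) [+--] → (-0.8216, 0.979991, 0.281453)–(-0.8216, 0.979991, -0.3703)  len=0.6518
  (v13,v18,v14) [+-+] → (-0.8216, 0.979991, -0.3703)–(-0.8216, 1.06449, -0.39776)  len=0.0889
  (v14,v18,v19) [+--] → (-0.8216, 1.06449, -0.39776)–(-0.8216, 1.6844, -0.5992)  len=0.6518
  (v14,v19,v10) [+-+] → (-0.8216, 1.6844, -0.5992)–(-0.8216, 1.8699, -0.343859)  len=0.3156
  (v10,v19,v15) [+--] → (-0.8216, 1.8699, -0.343859)–(-0.8216, 2.11969, 0)  len=0.4250
  (v25,v30,v26) [-+-] → (-0.8216, -2.11969, 0)–(-0.8216, -1.8699, 0.343859)  len=0.4250
  (v26,v30,v31) [-++] → (-0.8216, -1.8699, 0.343859)–(-0.8216, -1.6844, 0.5992)  len=0.3156
  (v26,v31,v27) [-+-] → (-0.8216, -1.6844, 0.5992)–(-0.8216, -1.06449, 0.39776)  len=0.6518
  (v27,v31,v32) [-++] → (-0.8216, -1.06449, 0.39776)–(-0.8216, -0.979991, 0.3703)  len=0.0889
  (v27,v32,v28) [-+-] → (-0.8216, -0.979991, 0.3703)–(-0.8216, -0.979991, -0.281453)  len=0.6518
  (v28,v32,v33) [-++] → (-0.8216, -0.979991, -0.281453)–(-0.8216, -0.979991, -0.3703)  len=0.0888
  (v28,v33,v29) [-+-] → (-0.8216, -0.979991, -0.3703)–(-0.8216, -1.38423, -0.501657)  len=0.4250
  (v29,v33,v34) [-++] → (-0.8216, -1.38423, -0.501657)–(-0.8216, -1.6844, -0.5992)  len=0.3156
  (v29,v34,v25) [-+-] → (-0.8216, -1.6844, -0.5992)–(-0.8216, -1.88999, -0.316186)  len=0.3498
  (v25,v34,v30) [-++] → (-0.8216, -1.88999, -0.316186)–(-0.8216, -2.11969, 0)  len=0.3908

Chained into 2 loop(s):
  loop 1: 10 segments, perimeter = 3.7032
  loop 2: 10 segments, perimeter = 3.7032
Total perimeter = 7.406

loops=2 perimeter=7.406


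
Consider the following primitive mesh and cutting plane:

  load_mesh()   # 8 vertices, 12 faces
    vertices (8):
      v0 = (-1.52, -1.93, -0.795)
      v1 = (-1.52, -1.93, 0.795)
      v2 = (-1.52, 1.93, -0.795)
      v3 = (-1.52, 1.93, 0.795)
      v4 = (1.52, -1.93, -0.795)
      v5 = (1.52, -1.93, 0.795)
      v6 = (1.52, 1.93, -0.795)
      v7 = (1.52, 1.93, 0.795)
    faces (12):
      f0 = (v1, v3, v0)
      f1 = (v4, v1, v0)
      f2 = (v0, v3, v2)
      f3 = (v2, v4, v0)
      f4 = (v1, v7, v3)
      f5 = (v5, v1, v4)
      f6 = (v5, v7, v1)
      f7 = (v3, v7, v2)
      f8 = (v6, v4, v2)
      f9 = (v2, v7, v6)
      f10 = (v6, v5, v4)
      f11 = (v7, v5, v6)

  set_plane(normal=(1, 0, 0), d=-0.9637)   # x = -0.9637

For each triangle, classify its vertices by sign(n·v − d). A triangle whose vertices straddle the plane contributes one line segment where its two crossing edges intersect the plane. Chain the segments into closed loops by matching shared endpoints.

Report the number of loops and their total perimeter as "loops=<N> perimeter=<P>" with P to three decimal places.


loops=1 perimeter=10.900

Straddling triangles (8 of 12):
  (v4,v1,v0) [+--] → (-0.9637, -1.93, 0.50404)–(-0.9637, -1.93, -0.795)  len=1.2990
  (v2,v4,v0) [-+-] → (-0.9637, 1.22365, -0.795)–(-0.9637, -1.93, -0.795)  len=3.1536
  (v1,v7,v3) [-+-] → (-0.9637, -1.22365, 0.795)–(-0.9637, 1.93, 0.795)  len=3.1536
  (v5,v1,v4) [+-+] → (-0.9637, -1.93, 0.795)–(-0.9637, -1.93, 0.50404)  len=0.2910
  (v5,v7,v1) [++-] → (-0.9637, -1.22365, 0.795)–(-0.9637, -1.93, 0.795)  len=0.7064
  (v3,v7,v2) [-+-] → (-0.9637, 1.93, 0.795)–(-0.9637, 1.93, -0.50404)  len=1.2990
  (v6,v4,v2) [++-] → (-0.9637, 1.22365, -0.795)–(-0.9637, 1.93, -0.795)  len=0.7064
  (v2,v7,v6) [-++] → (-0.9637, 1.93, -0.50404)–(-0.9637, 1.93, -0.795)  len=0.2910

Chained into 1 loop(s):
  loop 1: 8 segments, perimeter = 10.9000
Total perimeter = 10.900


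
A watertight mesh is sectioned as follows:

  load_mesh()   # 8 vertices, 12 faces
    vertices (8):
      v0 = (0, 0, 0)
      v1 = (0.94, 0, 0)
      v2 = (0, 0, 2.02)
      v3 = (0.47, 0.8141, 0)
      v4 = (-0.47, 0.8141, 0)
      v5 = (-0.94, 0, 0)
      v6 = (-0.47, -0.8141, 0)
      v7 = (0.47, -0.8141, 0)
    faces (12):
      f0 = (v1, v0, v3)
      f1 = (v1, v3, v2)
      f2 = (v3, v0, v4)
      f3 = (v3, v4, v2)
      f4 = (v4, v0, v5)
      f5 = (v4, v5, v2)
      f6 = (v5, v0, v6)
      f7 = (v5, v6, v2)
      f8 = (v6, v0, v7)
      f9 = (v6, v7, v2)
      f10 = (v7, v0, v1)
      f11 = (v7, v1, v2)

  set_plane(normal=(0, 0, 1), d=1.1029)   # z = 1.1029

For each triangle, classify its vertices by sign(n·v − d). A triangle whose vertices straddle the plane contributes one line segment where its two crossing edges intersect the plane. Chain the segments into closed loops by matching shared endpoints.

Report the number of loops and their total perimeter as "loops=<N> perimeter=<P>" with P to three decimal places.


Straddling triangles (6 of 12):
  (v1,v3,v2) [--+] → (0.213385, 0.369609, 1.1029)–(0.426769, 0, 1.1029)  len=0.4268
  (v3,v4,v2) [--+] → (-0.213385, 0.369609, 1.1029)–(0.213385, 0.369609, 1.1029)  len=0.4268
  (v4,v5,v2) [--+] → (-0.426769, 0, 1.1029)–(-0.213385, 0.369609, 1.1029)  len=0.4268
  (v5,v6,v2) [--+] → (-0.213385, -0.369609, 1.1029)–(-0.426769, 0, 1.1029)  len=0.4268
  (v6,v7,v2) [--+] → (0.213385, -0.369609, 1.1029)–(-0.213385, -0.369609, 1.1029)  len=0.4268
  (v7,v1,v2) [--+] → (0.426769, 0, 1.1029)–(0.213385, -0.369609, 1.1029)  len=0.4268

Chained into 1 loop(s):
  loop 1: 6 segments, perimeter = 2.5607
Total perimeter = 2.561

loops=1 perimeter=2.561


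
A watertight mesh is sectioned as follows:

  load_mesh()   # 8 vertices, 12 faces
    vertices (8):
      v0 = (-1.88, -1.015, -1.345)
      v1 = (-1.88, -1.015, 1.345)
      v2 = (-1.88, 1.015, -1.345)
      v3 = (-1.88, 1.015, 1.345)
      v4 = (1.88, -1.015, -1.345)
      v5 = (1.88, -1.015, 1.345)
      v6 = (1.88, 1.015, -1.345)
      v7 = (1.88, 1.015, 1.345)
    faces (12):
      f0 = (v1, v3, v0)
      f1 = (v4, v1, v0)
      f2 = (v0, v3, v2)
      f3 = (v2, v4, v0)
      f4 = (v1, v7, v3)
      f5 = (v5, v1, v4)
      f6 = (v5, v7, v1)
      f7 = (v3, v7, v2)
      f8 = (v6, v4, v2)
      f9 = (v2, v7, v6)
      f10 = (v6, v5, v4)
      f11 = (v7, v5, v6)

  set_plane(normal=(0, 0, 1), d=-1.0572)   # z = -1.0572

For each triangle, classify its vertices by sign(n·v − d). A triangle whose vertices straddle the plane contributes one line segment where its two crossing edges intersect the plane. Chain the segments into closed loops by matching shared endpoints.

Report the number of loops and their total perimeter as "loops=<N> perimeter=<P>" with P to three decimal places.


Straddling triangles (8 of 12):
  (v1,v3,v0) [++-] → (-1.88, -0.797813, -1.0572)–(-1.88, -1.015, -1.0572)  len=0.2172
  (v4,v1,v0) [-+-] → (1.47772, -1.015, -1.0572)–(-1.88, -1.015, -1.0572)  len=3.3577
  (v0,v3,v2) [-+-] → (-1.88, -0.797813, -1.0572)–(-1.88, 1.015, -1.0572)  len=1.8128
  (v5,v1,v4) [++-] → (1.47772, -1.015, -1.0572)–(1.88, -1.015, -1.0572)  len=0.4023
  (v3,v7,v2) [++-] → (-1.47772, 1.015, -1.0572)–(-1.88, 1.015, -1.0572)  len=0.4023
  (v2,v7,v6) [-+-] → (-1.47772, 1.015, -1.0572)–(1.88, 1.015, -1.0572)  len=3.3577
  (v6,v5,v4) [-+-] → (1.88, 0.797813, -1.0572)–(1.88, -1.015, -1.0572)  len=1.8128
  (v7,v5,v6) [++-] → (1.88, 0.797813, -1.0572)–(1.88, 1.015, -1.0572)  len=0.2172

Chained into 1 loop(s):
  loop 1: 8 segments, perimeter = 11.5800
Total perimeter = 11.580

loops=1 perimeter=11.580


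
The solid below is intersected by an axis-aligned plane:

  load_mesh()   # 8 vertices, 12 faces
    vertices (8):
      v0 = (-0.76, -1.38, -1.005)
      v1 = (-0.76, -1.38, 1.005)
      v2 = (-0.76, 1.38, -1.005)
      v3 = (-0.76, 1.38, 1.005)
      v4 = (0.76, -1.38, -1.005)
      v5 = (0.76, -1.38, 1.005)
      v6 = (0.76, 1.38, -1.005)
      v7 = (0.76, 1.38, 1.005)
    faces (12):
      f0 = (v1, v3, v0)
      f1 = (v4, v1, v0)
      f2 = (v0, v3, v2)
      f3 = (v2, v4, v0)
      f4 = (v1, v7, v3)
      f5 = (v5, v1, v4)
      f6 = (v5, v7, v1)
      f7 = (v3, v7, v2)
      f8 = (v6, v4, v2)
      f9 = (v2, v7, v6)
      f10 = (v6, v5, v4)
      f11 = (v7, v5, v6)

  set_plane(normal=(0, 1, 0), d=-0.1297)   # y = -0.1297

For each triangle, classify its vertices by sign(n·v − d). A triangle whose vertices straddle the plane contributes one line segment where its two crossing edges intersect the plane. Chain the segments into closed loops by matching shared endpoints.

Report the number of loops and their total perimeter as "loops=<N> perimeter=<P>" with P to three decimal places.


loops=1 perimeter=7.060

Straddling triangles (8 of 12):
  (v1,v3,v0) [-+-] → (-0.76, -0.1297, 1.005)–(-0.76, -0.1297, -0.0944554)  len=1.0995
  (v0,v3,v2) [-++] → (-0.76, -0.1297, -0.0944554)–(-0.76, -0.1297, -1.005)  len=0.9105
  (v2,v4,v0) [+--] → (0.071429, -0.1297, -1.005)–(-0.76, -0.1297, -1.005)  len=0.8314
  (v1,v7,v3) [-++] → (-0.071429, -0.1297, 1.005)–(-0.76, -0.1297, 1.005)  len=0.6886
  (v5,v7,v1) [-+-] → (0.76, -0.1297, 1.005)–(-0.071429, -0.1297, 1.005)  len=0.8314
  (v6,v4,v2) [+-+] → (0.76, -0.1297, -1.005)–(0.071429, -0.1297, -1.005)  len=0.6886
  (v6,v5,v4) [+--] → (0.76, -0.1297, 0.0944554)–(0.76, -0.1297, -1.005)  len=1.0995
  (v7,v5,v6) [+-+] → (0.76, -0.1297, 1.005)–(0.76, -0.1297, 0.0944554)  len=0.9105

Chained into 1 loop(s):
  loop 1: 8 segments, perimeter = 7.0600
Total perimeter = 7.060


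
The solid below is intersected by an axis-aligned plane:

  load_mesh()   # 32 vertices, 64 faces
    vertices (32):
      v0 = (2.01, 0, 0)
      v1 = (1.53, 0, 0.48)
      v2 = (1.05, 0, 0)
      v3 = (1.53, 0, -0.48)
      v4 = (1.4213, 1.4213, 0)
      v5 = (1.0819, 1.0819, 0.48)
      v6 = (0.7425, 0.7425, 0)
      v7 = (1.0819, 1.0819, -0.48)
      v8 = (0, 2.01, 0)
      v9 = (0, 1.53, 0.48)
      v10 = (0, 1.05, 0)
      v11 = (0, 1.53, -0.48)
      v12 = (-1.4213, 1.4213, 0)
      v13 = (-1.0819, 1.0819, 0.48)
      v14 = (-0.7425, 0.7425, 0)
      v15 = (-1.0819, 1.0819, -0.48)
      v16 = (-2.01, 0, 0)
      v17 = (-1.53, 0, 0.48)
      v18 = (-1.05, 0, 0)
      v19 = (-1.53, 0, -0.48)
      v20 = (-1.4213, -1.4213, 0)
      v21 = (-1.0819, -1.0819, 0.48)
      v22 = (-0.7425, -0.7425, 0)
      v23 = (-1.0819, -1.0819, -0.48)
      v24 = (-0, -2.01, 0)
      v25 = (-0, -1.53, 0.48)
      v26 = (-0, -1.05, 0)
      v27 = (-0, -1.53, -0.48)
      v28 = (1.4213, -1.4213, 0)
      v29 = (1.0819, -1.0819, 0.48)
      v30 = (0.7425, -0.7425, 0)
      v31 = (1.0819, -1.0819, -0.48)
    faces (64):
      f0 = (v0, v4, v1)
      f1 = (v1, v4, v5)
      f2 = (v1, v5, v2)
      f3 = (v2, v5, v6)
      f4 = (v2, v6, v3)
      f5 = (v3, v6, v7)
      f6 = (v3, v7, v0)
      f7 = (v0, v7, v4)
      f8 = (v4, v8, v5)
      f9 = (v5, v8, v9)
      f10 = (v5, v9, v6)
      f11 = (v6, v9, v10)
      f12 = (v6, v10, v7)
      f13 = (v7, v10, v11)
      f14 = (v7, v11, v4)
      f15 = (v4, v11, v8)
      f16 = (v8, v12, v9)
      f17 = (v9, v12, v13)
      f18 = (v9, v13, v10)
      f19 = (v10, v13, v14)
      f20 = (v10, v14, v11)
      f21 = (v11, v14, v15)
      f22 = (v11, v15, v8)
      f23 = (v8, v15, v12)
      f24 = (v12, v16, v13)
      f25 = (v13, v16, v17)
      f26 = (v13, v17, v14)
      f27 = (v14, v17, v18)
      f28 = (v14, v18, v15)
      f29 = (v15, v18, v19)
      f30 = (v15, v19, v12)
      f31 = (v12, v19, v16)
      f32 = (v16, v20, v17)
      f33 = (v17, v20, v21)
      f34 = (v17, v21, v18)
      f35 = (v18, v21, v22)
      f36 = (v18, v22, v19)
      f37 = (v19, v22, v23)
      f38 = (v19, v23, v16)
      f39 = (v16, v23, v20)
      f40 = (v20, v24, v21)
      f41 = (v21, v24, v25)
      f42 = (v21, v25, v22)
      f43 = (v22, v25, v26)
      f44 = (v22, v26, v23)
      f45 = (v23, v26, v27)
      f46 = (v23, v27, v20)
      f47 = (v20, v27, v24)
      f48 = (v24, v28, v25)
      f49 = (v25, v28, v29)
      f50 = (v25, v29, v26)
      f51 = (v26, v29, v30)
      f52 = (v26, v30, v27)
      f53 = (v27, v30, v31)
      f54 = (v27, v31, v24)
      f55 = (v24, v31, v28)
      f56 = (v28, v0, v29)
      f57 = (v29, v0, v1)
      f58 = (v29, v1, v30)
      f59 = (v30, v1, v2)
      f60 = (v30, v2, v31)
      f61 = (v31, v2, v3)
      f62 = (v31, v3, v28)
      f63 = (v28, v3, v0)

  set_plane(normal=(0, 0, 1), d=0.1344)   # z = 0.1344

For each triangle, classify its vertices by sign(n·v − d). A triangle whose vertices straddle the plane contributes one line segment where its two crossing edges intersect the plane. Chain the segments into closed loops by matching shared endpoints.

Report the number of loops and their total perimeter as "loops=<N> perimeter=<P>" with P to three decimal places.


loops=2 perimeter=18.736

Straddling triangles (32 of 64):
  (v0,v4,v1) [--+] → (1.45174, 1.02334, 0.1344)–(1.8756, 0, 0.1344)  len=1.1076
  (v1,v4,v5) [+-+] → (1.45174, 1.02334, 0.1344)–(1.32627, 1.32627, 0.1344)  len=0.3279
  (v1,v5,v2) [++-] → (1.05893, 0.302932, 0.1344)–(1.1844, 0, 0.1344)  len=0.3279
  (v2,v5,v6) [-+-] → (1.05893, 0.302932, 0.1344)–(0.837532, 0.837532, 0.1344)  len=0.5786
  (v4,v8,v5) [--+] → (0.302932, 1.75013, 0.1344)–(1.32627, 1.32627, 0.1344)  len=1.1076
  (v5,v8,v9) [+-+] → (0.302932, 1.75013, 0.1344)–(0, 1.8756, 0.1344)  len=0.3279
  (v5,v9,v6) [++-] → (0.5346, 0.963, 0.1344)–(0.837532, 0.837532, 0.1344)  len=0.3279
  (v6,v9,v10) [-+-] → (0.5346, 0.963, 0.1344)–(0, 1.1844, 0.1344)  len=0.5786
  (v8,v12,v9) [--+] → (-1.02334, 1.45174, 0.1344)–(0, 1.8756, 0.1344)  len=1.1076
  (v9,v12,v13) [+-+] → (-1.02334, 1.45174, 0.1344)–(-1.32627, 1.32627, 0.1344)  len=0.3279
  (v9,v13,v10) [++-] → (-0.302932, 1.05893, 0.1344)–(0, 1.1844, 0.1344)  len=0.3279
  (v10,v13,v14) [-+-] → (-0.302932, 1.05893, 0.1344)–(-0.837532, 0.837532, 0.1344)  len=0.5786
  (v12,v16,v13) [--+] → (-1.75013, 0.302932, 0.1344)–(-1.32627, 1.32627, 0.1344)  len=1.1076
  (v13,v16,v17) [+-+] → (-1.75013, 0.302932, 0.1344)–(-1.8756, 0, 0.1344)  len=0.3279
  (v13,v17,v14) [++-] → (-0.963, 0.5346, 0.1344)–(-0.837532, 0.837532, 0.1344)  len=0.3279
  (v14,v17,v18) [-+-] → (-0.963, 0.5346, 0.1344)–(-1.1844, 0, 0.1344)  len=0.5786
  (v16,v20,v17) [--+] → (-1.45174, -1.02334, 0.1344)–(-1.8756, 0, 0.1344)  len=1.1076
  (v17,v20,v21) [+-+] → (-1.45174, -1.02334, 0.1344)–(-1.32627, -1.32627, 0.1344)  len=0.3279
  (v17,v21,v18) [++-] → (-1.05893, -0.302932, 0.1344)–(-1.1844, 0, 0.1344)  len=0.3279
  (v18,v21,v22) [-+-] → (-1.05893, -0.302932, 0.1344)–(-0.837532, -0.837532, 0.1344)  len=0.5786
  (v20,v24,v21) [--+] → (-0.302932, -1.75013, 0.1344)–(-1.32627, -1.32627, 0.1344)  len=1.1076
  (v21,v24,v25) [+-+] → (-0.302932, -1.75013, 0.1344)–(0, -1.8756, 0.1344)  len=0.3279
  (v21,v25,v22) [++-] → (-0.5346, -0.963, 0.1344)–(-0.837532, -0.837532, 0.1344)  len=0.3279
  (v22,v25,v26) [-+-] → (-0.5346, -0.963, 0.1344)–(0, -1.1844, 0.1344)  len=0.5786
  (v24,v28,v25) [--+] → (1.02334, -1.45174, 0.1344)–(0, -1.8756, 0.1344)  len=1.1076
  (v25,v28,v29) [+-+] → (1.02334, -1.45174, 0.1344)–(1.32627, -1.32627, 0.1344)  len=0.3279
  (v25,v29,v26) [++-] → (0.302932, -1.05893, 0.1344)–(0, -1.1844, 0.1344)  len=0.3279
  (v26,v29,v30) [-+-] → (0.302932, -1.05893, 0.1344)–(0.837532, -0.837532, 0.1344)  len=0.5786
  (v28,v0,v29) [--+] → (1.75013, -0.302932, 0.1344)–(1.32627, -1.32627, 0.1344)  len=1.1076
  (v29,v0,v1) [+-+] → (1.75013, -0.302932, 0.1344)–(1.8756, 0, 0.1344)  len=0.3279
  (v29,v1,v30) [++-] → (0.963, -0.5346, 0.1344)–(0.837532, -0.837532, 0.1344)  len=0.3279
  (v30,v1,v2) [-+-] → (0.963, -0.5346, 0.1344)–(1.1844, 0, 0.1344)  len=0.5786

Chained into 2 loop(s):
  loop 1: 16 segments, perimeter = 11.4843
  loop 2: 16 segments, perimeter = 7.2522
Total perimeter = 18.736
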